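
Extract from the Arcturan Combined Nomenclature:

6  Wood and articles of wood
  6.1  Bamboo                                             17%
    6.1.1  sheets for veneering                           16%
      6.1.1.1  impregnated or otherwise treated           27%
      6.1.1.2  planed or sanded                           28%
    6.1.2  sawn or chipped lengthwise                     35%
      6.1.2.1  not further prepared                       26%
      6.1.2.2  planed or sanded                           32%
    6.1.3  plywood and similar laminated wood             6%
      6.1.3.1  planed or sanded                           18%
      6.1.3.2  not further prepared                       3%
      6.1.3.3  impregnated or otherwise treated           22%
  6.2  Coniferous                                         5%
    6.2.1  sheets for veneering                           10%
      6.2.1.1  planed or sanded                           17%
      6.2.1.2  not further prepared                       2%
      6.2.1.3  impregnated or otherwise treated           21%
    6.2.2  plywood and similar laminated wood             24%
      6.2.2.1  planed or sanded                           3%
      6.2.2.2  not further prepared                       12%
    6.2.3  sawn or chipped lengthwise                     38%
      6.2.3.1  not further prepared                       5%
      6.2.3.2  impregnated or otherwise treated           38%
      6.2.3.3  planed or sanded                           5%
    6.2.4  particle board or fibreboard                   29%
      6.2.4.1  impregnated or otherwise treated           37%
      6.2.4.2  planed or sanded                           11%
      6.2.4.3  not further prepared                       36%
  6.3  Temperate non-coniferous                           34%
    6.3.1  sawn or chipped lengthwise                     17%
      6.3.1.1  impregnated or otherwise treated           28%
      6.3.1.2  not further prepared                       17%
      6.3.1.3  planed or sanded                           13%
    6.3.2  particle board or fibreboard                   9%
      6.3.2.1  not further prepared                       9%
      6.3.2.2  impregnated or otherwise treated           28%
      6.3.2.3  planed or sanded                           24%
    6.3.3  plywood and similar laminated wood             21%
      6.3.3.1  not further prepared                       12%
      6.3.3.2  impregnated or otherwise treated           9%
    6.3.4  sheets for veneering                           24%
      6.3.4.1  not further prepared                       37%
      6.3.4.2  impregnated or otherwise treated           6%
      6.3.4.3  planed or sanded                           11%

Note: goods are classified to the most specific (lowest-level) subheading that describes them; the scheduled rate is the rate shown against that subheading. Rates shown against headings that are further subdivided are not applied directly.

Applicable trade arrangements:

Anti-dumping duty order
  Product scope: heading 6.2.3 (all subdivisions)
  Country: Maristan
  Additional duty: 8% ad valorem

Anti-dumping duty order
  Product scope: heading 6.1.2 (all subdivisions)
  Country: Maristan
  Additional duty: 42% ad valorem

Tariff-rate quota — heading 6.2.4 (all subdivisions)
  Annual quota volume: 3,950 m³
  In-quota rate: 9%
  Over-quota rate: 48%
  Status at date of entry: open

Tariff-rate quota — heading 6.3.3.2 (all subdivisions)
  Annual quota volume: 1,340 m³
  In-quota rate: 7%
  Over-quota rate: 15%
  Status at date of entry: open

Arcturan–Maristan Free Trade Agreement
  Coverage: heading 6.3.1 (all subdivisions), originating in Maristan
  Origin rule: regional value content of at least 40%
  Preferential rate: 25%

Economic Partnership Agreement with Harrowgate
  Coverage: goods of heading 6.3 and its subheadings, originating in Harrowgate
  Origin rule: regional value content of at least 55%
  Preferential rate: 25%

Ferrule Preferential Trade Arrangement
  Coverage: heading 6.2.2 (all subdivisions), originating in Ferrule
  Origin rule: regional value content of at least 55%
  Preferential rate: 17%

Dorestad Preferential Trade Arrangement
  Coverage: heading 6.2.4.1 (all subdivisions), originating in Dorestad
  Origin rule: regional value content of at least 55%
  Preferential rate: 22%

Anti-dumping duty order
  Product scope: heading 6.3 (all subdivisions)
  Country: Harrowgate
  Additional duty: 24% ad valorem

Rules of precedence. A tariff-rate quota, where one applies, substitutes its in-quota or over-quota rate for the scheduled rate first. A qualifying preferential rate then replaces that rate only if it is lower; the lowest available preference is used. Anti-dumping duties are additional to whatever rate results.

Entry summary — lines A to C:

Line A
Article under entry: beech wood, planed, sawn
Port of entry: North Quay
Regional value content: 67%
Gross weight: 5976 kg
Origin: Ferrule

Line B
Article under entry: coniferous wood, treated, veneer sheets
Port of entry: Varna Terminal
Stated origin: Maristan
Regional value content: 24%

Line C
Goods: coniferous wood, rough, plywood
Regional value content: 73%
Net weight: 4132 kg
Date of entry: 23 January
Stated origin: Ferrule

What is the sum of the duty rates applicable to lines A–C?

Line A: beech → 6.3; sawn → 6.3.1; planed → 6.3.1.3. Scheduled 13%. Ferrule agreement on 6.2.2: 6.3.1.3 not covered. → 13%.
Line B: coniferous → 6.2; veneer sheets → 6.2.1; treated → 6.2.1.3. Scheduled 21%. Maristan agreement on 6.3.1: 6.2.1.3 not covered. → 21%.
Line C: coniferous → 6.2; plywood → 6.2.2; rough → 6.2.2.2. Scheduled 12%. Ferrule agreement on 6.2.2: RVC ≥ 55% → 17% available; preference 17% not lower than 12% → no reduction. → 12%.
Sum: 13% + 21% + 12% = 46%.

46%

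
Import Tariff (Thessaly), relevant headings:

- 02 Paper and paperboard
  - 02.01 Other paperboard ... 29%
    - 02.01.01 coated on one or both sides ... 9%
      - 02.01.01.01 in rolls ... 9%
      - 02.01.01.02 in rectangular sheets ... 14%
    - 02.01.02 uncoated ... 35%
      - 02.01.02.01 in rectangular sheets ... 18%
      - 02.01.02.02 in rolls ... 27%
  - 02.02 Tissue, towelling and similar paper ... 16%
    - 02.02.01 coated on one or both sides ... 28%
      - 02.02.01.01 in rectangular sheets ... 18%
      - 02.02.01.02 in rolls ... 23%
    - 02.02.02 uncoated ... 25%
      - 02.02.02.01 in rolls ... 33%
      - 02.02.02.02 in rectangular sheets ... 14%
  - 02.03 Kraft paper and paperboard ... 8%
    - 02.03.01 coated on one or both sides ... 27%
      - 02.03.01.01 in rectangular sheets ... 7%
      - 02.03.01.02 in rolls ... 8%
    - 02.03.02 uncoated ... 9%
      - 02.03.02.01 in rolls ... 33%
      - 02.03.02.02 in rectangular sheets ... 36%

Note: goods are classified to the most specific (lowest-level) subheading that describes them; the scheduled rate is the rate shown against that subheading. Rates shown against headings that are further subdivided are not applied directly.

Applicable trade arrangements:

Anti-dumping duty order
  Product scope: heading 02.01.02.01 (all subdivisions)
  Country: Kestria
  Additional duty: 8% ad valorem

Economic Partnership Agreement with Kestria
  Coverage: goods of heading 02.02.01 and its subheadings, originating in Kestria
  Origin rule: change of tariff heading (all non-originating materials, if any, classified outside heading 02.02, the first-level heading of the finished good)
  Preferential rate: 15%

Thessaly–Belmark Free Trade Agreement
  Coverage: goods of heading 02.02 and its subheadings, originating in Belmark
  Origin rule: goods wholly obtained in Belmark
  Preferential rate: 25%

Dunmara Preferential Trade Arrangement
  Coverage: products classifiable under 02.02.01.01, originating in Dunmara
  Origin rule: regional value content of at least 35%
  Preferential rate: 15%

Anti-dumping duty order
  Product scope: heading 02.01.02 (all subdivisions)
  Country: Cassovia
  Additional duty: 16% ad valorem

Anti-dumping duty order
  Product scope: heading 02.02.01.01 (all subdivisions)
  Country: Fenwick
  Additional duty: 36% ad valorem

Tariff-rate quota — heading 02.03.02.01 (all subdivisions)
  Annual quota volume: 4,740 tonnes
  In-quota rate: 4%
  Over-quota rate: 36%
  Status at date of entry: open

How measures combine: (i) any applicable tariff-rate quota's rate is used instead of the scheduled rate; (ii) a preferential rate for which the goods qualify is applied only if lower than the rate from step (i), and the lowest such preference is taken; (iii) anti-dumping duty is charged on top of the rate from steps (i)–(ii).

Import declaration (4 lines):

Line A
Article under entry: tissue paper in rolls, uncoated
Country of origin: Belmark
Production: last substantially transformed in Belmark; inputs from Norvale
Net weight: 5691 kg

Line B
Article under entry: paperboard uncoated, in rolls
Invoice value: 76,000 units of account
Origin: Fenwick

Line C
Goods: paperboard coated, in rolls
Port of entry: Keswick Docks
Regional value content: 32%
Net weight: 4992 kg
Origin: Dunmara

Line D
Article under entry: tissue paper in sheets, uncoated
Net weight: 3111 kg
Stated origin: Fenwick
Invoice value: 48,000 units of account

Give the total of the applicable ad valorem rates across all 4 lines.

Line A: tissue paper → 02.02; uncoated → 02.02.02; in rolls → 02.02.02.01. Scheduled 33%. Belmark agreement on 02.02: not wholly obtained. → 33%.
Line B: paperboard → 02.01; uncoated → 02.01.02; in rolls → 02.01.02.02. Scheduled 27%. No special measure applies. → 27%.
Line C: paperboard → 02.01; coated → 02.01.01; in rolls → 02.01.01.01. Scheduled 9%. Dunmara agreement on 02.02.01.01: 02.01.01.01 not covered. → 9%.
Line D: tissue paper → 02.02; uncoated → 02.02.02; in sheets → 02.02.02.02. Scheduled 14%. No special measure applies. → 14%.
Sum: 33% + 27% + 9% + 14% = 83%.

83%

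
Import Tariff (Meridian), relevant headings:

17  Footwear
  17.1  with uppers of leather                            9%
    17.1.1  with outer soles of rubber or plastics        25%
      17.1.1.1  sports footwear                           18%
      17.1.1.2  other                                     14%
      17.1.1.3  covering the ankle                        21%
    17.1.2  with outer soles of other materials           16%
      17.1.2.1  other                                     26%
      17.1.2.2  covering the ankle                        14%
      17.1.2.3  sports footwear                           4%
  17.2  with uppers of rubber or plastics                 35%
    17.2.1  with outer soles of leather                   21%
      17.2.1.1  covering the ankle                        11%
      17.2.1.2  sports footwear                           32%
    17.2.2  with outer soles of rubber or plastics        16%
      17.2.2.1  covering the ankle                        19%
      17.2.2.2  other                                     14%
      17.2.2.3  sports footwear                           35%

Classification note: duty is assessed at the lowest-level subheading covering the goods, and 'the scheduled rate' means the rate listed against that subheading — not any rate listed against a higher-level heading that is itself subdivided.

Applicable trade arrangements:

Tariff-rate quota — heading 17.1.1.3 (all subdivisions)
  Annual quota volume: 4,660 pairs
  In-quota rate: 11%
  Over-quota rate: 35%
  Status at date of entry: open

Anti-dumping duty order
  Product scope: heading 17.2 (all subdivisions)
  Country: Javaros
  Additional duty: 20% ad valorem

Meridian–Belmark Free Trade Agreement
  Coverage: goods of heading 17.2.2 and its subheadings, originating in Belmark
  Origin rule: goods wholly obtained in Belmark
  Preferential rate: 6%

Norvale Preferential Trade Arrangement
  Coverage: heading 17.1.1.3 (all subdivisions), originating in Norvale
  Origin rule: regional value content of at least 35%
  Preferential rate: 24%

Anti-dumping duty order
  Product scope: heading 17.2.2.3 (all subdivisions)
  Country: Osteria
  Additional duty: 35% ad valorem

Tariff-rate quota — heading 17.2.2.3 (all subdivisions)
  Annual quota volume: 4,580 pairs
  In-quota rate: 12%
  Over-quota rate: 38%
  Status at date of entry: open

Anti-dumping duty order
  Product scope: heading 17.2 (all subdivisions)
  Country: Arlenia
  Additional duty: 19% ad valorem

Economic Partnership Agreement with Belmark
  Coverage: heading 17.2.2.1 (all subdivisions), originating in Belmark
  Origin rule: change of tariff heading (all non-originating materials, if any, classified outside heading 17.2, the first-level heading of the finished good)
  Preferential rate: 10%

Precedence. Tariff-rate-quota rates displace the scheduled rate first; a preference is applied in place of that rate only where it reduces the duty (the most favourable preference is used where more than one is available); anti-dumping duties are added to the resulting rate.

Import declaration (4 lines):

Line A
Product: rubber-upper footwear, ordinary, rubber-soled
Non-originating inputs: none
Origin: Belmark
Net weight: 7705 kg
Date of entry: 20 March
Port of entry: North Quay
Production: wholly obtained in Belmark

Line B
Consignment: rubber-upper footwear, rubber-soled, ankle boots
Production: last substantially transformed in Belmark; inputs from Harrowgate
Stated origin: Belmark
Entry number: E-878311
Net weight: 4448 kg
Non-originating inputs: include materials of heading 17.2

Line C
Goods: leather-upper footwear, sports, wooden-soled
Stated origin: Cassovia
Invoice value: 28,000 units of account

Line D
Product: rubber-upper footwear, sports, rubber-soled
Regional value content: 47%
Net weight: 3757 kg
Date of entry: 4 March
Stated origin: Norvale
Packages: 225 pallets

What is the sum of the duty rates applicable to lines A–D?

Line A: rubber-upper → 17.2; rubber-soled → 17.2.2; ordinary → 17.2.2.2. Scheduled 14%. Belmark agreement on 17.2.2: wholly obtained → 6% available; Belmark agreement on 17.2.2.1: 17.2.2.2 not covered; preferential 6%. → 6%.
Line B: rubber-upper → 17.2; rubber-soled → 17.2.2; ankle boots → 17.2.2.1. Scheduled 19%. Belmark agreement on 17.2.2: not wholly obtained; Belmark agreement on 17.2.2.1: CTH not met. → 19%.
Line C: leather-upper → 17.1; wooden-soled → 17.1.2; sports → 17.1.2.3. Scheduled 4%. No special measure applies. → 4%.
Line D: rubber-upper → 17.2; rubber-soled → 17.2.2; sports → 17.2.2.3. Scheduled 35%. quota on 17.2.2.3 open → in-quota 12%; Norvale agreement on 17.1.1.3: 17.2.2.3 not covered. → 12%.
Sum: 6% + 19% + 4% + 12% = 41%.

41%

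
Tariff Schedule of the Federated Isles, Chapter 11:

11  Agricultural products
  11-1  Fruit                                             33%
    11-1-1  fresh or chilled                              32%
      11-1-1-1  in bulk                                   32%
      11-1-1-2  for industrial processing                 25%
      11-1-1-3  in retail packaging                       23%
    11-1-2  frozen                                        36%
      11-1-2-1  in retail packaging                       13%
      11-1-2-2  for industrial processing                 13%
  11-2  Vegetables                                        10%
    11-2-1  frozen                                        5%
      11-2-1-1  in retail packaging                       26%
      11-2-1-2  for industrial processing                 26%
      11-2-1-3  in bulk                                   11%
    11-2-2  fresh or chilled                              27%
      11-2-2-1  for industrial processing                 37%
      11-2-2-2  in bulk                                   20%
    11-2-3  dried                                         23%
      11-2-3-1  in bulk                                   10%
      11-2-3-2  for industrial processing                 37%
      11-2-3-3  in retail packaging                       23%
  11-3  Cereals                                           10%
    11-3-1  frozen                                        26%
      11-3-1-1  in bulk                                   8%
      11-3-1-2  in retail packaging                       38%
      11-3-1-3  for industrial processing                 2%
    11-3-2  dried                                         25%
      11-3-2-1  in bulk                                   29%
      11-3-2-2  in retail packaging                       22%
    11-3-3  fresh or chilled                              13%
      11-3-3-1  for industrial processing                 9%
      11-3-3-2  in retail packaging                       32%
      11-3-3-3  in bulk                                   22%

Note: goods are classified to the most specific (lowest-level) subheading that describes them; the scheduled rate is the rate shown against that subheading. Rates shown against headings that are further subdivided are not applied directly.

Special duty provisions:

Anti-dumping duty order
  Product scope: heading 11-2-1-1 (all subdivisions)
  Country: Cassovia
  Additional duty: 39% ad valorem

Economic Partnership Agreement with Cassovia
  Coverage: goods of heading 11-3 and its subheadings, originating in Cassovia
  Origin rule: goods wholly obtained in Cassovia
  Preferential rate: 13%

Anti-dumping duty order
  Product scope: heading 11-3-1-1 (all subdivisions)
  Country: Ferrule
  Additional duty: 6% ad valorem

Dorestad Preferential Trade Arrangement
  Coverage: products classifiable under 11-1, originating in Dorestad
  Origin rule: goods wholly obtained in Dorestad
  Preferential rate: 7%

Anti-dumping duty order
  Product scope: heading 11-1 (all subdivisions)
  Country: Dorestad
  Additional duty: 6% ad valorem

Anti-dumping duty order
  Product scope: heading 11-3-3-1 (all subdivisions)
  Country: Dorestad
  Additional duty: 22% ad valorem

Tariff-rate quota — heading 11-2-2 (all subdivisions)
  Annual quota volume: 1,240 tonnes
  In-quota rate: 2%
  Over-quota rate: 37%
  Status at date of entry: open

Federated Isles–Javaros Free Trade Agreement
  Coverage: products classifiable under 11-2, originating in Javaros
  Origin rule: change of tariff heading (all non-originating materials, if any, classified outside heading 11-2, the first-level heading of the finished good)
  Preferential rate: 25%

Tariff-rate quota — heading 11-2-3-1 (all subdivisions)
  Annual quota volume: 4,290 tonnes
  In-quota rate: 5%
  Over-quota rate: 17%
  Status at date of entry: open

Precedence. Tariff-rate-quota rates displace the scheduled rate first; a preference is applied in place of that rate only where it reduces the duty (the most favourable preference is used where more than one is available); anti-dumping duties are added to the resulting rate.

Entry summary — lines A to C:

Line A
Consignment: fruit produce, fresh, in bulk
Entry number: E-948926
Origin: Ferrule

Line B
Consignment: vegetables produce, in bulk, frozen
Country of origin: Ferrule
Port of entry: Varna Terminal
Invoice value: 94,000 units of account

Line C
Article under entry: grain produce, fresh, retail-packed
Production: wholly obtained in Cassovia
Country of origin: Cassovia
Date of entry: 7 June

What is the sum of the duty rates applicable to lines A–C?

Line A: fruit → 11-1; fresh → 11-1-1; in bulk → 11-1-1-1. Scheduled 32%. No special measure applies. → 32%.
Line B: vegetables → 11-2; frozen → 11-2-1; in bulk → 11-2-1-3. Scheduled 11%. No special measure applies. → 11%.
Line C: grain → 11-3; fresh → 11-3-3; retail-packed → 11-3-3-2. Scheduled 32%. Cassovia agreement on 11-3: wholly obtained → 13% available; preferential 13%. → 13%.
Sum: 32% + 11% + 13% = 56%.

56%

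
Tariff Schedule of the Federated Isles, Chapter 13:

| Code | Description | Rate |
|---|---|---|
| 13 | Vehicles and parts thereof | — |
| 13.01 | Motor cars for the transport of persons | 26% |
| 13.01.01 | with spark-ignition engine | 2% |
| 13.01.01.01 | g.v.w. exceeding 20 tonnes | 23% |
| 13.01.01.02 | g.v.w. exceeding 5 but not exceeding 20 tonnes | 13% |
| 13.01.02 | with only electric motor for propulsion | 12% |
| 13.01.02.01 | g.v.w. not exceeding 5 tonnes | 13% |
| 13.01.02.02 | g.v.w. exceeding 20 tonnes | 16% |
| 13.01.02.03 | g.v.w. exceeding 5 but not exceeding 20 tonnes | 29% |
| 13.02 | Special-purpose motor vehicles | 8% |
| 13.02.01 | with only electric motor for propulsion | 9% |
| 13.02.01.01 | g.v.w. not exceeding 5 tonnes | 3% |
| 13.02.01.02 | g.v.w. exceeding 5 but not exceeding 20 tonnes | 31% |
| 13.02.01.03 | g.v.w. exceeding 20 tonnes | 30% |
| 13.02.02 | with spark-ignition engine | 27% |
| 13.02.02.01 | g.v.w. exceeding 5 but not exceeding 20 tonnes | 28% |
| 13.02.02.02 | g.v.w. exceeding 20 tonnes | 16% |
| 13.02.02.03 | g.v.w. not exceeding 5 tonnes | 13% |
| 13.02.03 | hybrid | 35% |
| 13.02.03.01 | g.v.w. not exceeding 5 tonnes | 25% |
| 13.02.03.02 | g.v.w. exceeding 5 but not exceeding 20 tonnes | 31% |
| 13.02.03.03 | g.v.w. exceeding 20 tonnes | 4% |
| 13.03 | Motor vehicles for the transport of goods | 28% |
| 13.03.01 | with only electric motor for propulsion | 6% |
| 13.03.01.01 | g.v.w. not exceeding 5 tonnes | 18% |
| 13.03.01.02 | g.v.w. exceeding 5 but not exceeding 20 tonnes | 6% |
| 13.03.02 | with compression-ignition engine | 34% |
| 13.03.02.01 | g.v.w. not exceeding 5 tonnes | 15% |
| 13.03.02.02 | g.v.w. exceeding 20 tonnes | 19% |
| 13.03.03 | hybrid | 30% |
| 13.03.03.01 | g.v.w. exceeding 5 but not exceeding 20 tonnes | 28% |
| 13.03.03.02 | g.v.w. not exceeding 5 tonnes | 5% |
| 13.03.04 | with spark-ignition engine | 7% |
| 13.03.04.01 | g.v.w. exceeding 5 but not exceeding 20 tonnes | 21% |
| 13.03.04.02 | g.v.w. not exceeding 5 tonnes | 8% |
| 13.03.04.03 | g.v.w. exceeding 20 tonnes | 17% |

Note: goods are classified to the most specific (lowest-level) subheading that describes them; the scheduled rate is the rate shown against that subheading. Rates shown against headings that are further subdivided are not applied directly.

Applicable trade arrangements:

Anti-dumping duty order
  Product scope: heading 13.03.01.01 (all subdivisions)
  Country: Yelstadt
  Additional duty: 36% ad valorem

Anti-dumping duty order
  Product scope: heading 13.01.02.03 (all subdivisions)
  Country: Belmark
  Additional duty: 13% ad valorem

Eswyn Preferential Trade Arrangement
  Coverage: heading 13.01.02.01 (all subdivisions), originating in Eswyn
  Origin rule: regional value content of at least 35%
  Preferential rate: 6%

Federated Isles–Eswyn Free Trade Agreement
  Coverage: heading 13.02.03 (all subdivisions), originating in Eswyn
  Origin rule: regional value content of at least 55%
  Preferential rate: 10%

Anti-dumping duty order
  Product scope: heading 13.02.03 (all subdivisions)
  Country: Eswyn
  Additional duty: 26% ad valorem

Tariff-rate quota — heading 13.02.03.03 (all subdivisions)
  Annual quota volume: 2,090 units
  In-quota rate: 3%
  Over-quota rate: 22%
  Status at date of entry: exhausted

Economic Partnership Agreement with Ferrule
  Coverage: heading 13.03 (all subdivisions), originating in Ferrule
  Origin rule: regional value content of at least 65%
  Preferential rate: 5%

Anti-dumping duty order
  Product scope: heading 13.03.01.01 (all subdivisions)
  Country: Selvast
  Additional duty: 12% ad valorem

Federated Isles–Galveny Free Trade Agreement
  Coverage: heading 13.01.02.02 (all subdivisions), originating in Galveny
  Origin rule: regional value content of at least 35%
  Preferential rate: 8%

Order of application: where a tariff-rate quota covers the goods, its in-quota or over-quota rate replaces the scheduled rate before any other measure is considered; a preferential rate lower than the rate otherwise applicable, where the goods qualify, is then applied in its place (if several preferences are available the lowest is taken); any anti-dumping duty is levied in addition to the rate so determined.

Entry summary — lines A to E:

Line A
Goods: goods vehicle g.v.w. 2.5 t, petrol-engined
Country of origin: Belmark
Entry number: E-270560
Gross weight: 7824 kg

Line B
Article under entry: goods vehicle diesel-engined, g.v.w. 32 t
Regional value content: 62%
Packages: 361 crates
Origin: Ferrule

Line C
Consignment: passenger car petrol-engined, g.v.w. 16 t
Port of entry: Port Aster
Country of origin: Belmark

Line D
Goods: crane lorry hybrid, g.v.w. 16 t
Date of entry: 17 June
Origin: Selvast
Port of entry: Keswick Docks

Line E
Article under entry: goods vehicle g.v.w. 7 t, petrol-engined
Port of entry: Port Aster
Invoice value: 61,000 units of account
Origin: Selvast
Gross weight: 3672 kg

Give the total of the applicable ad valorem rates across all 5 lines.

92%

Line A: goods vehicle → 13.03; petrol-engined → 13.03.04; g.v.w. 2.5 t → 13.03.04.02. Scheduled 8%. No special measure applies. → 8%.
Line B: goods vehicle → 13.03; diesel-engined → 13.03.02; g.v.w. 32 t → 13.03.02.02. Scheduled 19%. Ferrule agreement on 13.03: RVC < 65%. → 19%.
Line C: passenger car → 13.01; petrol-engined → 13.01.01; g.v.w. 16 t → 13.01.01.02. Scheduled 13%. No special measure applies. → 13%.
Line D: crane lorry → 13.02; hybrid → 13.02.03; g.v.w. 16 t → 13.02.03.02. Scheduled 31%. No special measure applies. → 31%.
Line E: goods vehicle → 13.03; petrol-engined → 13.03.04; g.v.w. 7 t → 13.03.04.01. Scheduled 21%. No special measure applies. → 21%.
Sum: 8% + 19% + 13% + 31% + 21% = 92%.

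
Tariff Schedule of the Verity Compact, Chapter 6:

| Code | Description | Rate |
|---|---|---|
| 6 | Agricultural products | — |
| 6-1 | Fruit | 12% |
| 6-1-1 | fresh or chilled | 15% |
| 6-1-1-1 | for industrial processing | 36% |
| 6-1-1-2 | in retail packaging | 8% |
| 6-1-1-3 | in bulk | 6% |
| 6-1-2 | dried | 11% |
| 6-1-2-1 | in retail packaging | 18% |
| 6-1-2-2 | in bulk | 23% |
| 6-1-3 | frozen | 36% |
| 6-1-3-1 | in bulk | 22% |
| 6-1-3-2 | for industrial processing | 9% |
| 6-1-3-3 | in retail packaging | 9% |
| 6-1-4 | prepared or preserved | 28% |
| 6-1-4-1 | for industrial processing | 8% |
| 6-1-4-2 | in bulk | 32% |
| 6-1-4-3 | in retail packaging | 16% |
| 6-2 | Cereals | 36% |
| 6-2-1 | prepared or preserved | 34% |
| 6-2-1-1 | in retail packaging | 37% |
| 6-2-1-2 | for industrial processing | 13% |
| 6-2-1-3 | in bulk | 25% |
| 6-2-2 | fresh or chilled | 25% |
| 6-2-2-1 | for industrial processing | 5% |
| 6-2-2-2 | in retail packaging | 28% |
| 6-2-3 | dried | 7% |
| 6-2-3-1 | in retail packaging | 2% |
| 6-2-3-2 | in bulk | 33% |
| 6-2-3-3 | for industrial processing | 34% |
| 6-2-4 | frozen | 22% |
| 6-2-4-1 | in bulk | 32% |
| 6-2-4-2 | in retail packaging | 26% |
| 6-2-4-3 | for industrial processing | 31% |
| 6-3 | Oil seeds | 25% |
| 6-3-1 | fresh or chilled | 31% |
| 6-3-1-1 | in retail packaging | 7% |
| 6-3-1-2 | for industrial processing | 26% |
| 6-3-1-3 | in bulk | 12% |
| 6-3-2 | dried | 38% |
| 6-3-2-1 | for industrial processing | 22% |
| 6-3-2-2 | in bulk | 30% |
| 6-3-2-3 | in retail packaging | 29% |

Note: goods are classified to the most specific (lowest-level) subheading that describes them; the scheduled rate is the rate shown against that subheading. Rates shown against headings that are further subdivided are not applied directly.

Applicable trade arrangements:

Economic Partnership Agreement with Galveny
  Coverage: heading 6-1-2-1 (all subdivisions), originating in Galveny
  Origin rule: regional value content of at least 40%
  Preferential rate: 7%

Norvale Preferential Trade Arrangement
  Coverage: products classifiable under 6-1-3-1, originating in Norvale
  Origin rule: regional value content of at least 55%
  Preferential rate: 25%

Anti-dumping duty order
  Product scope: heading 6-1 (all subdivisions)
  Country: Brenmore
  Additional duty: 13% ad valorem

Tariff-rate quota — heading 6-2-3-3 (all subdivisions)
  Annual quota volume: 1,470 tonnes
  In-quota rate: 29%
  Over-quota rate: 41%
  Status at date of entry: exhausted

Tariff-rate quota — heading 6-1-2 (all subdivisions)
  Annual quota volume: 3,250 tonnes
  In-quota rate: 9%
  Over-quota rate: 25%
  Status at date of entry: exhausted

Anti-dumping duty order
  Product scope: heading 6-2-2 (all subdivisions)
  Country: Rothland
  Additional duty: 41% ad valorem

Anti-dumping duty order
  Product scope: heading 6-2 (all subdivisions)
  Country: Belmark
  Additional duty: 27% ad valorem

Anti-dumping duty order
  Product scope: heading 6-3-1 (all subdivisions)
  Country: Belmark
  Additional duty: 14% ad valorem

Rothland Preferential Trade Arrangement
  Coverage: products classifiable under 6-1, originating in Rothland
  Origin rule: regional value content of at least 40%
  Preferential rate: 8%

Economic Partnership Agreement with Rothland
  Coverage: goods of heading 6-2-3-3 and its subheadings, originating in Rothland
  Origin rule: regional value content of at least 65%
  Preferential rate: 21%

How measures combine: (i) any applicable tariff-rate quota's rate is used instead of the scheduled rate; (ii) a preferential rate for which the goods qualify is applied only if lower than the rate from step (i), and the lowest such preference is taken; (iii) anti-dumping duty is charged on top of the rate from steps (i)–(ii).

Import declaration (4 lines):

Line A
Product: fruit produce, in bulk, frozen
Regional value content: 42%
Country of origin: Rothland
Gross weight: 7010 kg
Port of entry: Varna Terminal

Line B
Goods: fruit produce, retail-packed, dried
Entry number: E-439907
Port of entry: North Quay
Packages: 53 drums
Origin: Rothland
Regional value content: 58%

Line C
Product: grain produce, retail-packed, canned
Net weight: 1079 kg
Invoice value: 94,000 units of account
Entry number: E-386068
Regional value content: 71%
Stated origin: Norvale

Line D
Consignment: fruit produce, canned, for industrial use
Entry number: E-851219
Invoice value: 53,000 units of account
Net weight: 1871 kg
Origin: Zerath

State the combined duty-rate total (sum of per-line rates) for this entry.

Line A: fruit → 6-1; frozen → 6-1-3; in bulk → 6-1-3-1. Scheduled 22%. Rothland agreement on 6-1: RVC ≥ 40% → 8% available; Rothland agreement on 6-2-3-3: 6-1-3-1 not covered; preferential 8%. → 8%.
Line B: fruit → 6-1; dried → 6-1-2; retail-packed → 6-1-2-1. Scheduled 18%. quota on 6-1-2 exhausted → over-quota 25%; Rothland agreement on 6-1: RVC ≥ 40% → 8% available; Rothland agreement on 6-2-3-3: 6-1-2-1 not covered; preferential 8%. → 8%.
Line C: grain → 6-2; canned → 6-2-1; retail-packed → 6-2-1-1. Scheduled 37%. Norvale agreement on 6-1-3-1: 6-2-1-1 not covered. → 37%.
Line D: fruit → 6-1; canned → 6-1-4; for industrial use → 6-1-4-1. Scheduled 8%. No special measure applies. → 8%.
Sum: 8% + 8% + 37% + 8% = 61%.

61%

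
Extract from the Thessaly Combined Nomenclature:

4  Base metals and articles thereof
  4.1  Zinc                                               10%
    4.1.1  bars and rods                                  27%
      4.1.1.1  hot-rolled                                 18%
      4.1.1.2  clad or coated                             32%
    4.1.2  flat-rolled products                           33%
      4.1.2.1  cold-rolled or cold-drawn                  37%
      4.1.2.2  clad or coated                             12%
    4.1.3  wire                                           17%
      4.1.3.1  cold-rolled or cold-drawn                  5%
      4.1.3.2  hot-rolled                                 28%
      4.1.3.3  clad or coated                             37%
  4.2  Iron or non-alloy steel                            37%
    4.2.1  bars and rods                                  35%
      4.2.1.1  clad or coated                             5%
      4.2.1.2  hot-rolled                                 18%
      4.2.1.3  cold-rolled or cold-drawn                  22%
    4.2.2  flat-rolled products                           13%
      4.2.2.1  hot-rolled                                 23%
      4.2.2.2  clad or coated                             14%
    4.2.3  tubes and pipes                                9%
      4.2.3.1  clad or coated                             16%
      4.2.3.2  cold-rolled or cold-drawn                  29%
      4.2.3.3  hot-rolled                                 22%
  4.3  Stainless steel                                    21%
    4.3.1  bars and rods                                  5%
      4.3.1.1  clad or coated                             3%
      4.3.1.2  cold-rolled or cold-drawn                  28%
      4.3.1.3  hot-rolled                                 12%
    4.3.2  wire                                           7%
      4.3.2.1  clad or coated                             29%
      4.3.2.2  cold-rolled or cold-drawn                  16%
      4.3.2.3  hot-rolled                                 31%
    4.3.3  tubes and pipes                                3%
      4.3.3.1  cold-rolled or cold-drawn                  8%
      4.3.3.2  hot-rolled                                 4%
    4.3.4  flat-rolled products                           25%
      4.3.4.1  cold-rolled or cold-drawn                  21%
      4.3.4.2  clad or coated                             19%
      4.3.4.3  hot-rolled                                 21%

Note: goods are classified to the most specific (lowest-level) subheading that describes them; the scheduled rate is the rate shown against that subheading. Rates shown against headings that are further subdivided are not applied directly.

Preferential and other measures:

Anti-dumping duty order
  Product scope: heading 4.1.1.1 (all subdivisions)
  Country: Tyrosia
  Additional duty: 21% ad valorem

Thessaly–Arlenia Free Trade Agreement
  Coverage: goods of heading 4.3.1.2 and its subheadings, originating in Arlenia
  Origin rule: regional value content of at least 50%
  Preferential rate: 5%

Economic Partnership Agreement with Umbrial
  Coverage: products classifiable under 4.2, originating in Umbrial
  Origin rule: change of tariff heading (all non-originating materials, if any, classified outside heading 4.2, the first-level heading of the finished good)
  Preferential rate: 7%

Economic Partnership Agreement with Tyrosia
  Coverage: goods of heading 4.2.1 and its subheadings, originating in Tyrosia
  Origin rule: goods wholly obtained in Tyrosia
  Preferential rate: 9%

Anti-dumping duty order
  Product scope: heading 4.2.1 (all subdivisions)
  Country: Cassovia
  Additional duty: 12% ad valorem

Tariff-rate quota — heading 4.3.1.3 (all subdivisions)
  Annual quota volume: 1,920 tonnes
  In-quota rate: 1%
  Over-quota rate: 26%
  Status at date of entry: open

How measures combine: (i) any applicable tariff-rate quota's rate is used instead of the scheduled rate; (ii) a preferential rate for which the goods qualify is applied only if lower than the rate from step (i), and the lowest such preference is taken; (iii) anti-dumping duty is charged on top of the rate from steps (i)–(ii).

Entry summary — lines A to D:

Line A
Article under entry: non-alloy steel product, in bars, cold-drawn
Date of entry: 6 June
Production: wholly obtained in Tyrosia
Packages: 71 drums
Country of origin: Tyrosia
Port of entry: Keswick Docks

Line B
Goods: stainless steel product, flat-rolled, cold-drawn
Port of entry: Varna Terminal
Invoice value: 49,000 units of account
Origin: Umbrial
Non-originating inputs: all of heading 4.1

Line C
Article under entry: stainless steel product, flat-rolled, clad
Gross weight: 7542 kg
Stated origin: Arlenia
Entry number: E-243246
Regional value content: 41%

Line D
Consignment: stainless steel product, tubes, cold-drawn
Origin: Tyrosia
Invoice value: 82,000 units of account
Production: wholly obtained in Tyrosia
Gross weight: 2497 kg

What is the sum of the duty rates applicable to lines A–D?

Line A: non-alloy steel → 4.2; in bars → 4.2.1; cold-drawn → 4.2.1.3. Scheduled 22%. Tyrosia agreement on 4.2.1: wholly obtained → 9% available; preferential 9%. → 9%.
Line B: stainless steel → 4.3; flat-rolled → 4.3.4; cold-drawn → 4.3.4.1. Scheduled 21%. Umbrial agreement on 4.2: 4.3.4.1 not covered. → 21%.
Line C: stainless steel → 4.3; flat-rolled → 4.3.4; clad → 4.3.4.2. Scheduled 19%. Arlenia agreement on 4.3.1.2: 4.3.4.2 not covered. → 19%.
Line D: stainless steel → 4.3; tubes → 4.3.3; cold-drawn → 4.3.3.1. Scheduled 8%. Tyrosia agreement on 4.2.1: 4.3.3.1 not covered. → 8%.
Sum: 9% + 21% + 19% + 8% = 57%.

57%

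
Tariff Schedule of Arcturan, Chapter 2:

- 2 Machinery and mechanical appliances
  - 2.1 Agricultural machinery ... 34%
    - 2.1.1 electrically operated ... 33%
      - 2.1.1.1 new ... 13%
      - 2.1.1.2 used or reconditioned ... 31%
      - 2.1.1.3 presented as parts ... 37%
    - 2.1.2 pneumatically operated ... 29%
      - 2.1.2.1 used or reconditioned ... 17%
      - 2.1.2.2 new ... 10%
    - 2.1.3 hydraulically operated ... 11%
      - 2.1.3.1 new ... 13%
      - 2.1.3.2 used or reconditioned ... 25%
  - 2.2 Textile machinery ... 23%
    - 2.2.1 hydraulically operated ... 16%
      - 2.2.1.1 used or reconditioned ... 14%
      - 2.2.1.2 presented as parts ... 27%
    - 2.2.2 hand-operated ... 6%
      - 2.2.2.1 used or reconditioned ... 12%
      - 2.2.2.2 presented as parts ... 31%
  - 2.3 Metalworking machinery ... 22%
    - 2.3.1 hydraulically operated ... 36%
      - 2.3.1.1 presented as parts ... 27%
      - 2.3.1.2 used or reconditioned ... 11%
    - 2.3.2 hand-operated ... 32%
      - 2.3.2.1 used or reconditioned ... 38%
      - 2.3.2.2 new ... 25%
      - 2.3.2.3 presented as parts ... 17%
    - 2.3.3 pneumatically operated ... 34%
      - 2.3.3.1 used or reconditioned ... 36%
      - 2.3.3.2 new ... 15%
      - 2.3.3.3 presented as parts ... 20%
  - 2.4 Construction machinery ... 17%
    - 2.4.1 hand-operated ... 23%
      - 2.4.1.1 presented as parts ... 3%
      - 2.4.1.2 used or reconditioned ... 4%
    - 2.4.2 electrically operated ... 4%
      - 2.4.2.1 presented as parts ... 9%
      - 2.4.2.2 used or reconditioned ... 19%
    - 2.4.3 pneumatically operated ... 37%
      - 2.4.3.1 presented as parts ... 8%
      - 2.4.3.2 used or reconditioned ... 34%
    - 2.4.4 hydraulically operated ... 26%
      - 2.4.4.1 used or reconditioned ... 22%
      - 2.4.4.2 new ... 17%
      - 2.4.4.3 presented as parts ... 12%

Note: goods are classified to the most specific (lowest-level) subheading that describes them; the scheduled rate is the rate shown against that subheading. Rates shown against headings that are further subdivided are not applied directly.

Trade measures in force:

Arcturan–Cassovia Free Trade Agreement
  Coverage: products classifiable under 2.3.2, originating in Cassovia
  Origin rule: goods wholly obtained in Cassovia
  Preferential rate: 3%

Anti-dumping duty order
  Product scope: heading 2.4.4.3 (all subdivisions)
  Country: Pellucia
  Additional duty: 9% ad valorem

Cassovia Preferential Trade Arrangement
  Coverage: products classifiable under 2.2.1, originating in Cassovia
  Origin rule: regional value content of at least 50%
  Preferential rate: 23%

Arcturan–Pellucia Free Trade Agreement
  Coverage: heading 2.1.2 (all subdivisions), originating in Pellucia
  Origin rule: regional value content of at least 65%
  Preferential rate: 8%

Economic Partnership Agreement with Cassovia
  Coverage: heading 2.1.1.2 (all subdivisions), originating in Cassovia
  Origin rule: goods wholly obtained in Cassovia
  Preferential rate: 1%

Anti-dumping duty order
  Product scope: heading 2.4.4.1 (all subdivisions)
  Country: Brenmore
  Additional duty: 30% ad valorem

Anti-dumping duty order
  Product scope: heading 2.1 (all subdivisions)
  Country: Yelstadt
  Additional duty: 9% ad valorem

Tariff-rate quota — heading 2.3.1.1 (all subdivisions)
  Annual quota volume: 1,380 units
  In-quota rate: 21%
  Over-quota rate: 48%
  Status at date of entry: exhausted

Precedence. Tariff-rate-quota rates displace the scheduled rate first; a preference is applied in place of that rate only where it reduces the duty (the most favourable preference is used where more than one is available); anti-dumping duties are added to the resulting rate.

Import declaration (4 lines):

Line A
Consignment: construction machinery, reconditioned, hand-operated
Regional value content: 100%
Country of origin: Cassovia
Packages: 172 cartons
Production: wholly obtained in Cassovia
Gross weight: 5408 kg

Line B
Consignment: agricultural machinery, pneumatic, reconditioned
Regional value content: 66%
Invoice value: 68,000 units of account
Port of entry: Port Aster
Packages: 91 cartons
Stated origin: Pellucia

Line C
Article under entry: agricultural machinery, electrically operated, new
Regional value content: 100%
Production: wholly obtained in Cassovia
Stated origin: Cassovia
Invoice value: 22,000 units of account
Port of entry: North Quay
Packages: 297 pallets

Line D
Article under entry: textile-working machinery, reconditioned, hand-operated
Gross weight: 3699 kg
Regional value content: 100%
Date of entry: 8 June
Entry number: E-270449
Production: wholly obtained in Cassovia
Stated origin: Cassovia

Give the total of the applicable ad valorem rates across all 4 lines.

37%

Line A: construction → 2.4; hand-operated → 2.4.1; reconditioned → 2.4.1.2. Scheduled 4%. Cassovia agreement on 2.3.2: 2.4.1.2 not covered; Cassovia agreement on 2.2.1: 2.4.1.2 not covered; Cassovia agreement on 2.1.1.2: 2.4.1.2 not covered. → 4%.
Line B: agricultural → 2.1; pneumatic → 2.1.2; reconditioned → 2.1.2.1. Scheduled 17%. Pellucia agreement on 2.1.2: RVC ≥ 65% → 8% available; preferential 8%. → 8%.
Line C: agricultural → 2.1; electrically operated → 2.1.1; new → 2.1.1.1. Scheduled 13%. Cassovia agreement on 2.3.2: 2.1.1.1 not covered; Cassovia agreement on 2.2.1: 2.1.1.1 not covered; Cassovia agreement on 2.1.1.2: 2.1.1.1 not covered. → 13%.
Line D: textile-working → 2.2; hand-operated → 2.2.2; reconditioned → 2.2.2.1. Scheduled 12%. Cassovia agreement on 2.3.2: 2.2.2.1 not covered; Cassovia agreement on 2.2.1: 2.2.2.1 not covered; Cassovia agreement on 2.1.1.2: 2.2.2.1 not covered. → 12%.
Sum: 4% + 8% + 13% + 12% = 37%.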